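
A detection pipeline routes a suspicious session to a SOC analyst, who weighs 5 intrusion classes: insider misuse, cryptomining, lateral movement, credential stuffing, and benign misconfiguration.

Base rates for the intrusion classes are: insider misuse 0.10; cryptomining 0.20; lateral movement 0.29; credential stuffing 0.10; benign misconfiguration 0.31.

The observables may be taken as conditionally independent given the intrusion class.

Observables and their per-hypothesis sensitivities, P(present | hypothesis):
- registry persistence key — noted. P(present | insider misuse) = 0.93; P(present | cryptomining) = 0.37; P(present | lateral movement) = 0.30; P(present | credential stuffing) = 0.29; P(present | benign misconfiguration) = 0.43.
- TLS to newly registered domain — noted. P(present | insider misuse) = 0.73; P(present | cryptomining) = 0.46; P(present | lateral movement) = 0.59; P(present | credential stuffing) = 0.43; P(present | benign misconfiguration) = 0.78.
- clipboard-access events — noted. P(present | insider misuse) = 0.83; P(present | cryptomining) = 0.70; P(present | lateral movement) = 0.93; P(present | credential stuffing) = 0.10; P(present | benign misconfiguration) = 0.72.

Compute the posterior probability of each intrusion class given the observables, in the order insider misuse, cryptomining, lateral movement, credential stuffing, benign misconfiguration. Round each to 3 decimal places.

For each hypothesis, the unnormalized posterior weight is prior × product of the observable likelihoods:
  insider misuse: 0.10 × 0.93 × 0.73 × 0.83 = 0.056349
  cryptomining: 0.20 × 0.37 × 0.46 × 0.70 = 0.023828
  lateral movement: 0.29 × 0.30 × 0.59 × 0.93 = 0.047737
  credential stuffing: 0.10 × 0.29 × 0.43 × 0.10 = 0.001247
  benign misconfiguration: 0.31 × 0.43 × 0.78 × 0.72 = 0.074861
Normalizing constant Z = 0.056349 + 0.023828 + 0.047737 + 0.001247 + 0.074861 = 0.20402.
P(insider misuse | evidence) = 0.056349 / 0.20402 ≈ 0.276
P(cryptomining | evidence) = 0.023828 / 0.20402 ≈ 0.117
P(lateral movement | evidence) = 0.047737 / 0.20402 ≈ 0.234
P(credential stuffing | evidence) = 0.001247 / 0.20402 ≈ 0.006
P(benign misconfiguration | evidence) = 0.074861 / 0.20402 ≈ 0.367

0.276, 0.117, 0.234, 0.006, 0.367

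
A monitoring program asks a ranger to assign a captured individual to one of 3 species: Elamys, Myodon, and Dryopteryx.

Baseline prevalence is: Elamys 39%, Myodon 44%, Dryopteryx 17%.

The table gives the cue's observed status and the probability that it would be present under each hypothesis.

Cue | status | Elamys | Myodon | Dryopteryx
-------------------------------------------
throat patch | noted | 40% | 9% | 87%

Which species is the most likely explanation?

Multiply each prior by the likelihood of the cue:
  Elamys: 0.39 × 0.40 = 0.156
  Myodon: 0.44 × 0.09 = 0.0396
  Dryopteryx: 0.17 × 0.87 = 0.1479
Marginal likelihood of the evidence = 0.3435.
P(Elamys | evidence) ≈ 0.156 / 0.3435 ≈ 0.454
P(Myodon | evidence) ≈ 0.0396 / 0.3435 ≈ 0.115
P(Dryopteryx | evidence) ≈ 0.1479 / 0.3435 ≈ 0.431
The largest is 0.454, so Elamys is most probable.

Elamys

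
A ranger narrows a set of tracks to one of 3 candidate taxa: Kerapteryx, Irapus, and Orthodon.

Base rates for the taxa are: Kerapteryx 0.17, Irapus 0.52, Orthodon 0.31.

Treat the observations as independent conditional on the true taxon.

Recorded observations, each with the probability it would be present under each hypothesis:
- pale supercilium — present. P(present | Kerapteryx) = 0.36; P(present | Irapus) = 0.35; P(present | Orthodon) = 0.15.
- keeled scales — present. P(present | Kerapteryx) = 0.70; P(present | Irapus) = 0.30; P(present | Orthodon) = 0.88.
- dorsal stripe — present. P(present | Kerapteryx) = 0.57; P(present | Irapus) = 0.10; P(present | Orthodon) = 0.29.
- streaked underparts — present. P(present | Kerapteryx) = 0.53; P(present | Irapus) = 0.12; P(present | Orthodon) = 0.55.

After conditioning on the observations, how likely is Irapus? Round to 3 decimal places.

Multiply each prior by the joint likelihood of the evidence pattern:
  Kerapteryx: 0.17 × 0.36 × 0.70 × 0.57 × 0.53 = 0.012942
  Irapus: 0.52 × 0.35 × 0.30 × 0.10 × 0.12 = 0.0006552
  Orthodon: 0.31 × 0.15 × 0.88 × 0.29 × 0.55 = 0.0065267
Normalizing constant Z = 0.012942 + 0.0006552 + 0.0065267 = 0.020124.
P(Irapus | evidence) = 0.0006552 / 0.020124 ≈ 0.033.

0.033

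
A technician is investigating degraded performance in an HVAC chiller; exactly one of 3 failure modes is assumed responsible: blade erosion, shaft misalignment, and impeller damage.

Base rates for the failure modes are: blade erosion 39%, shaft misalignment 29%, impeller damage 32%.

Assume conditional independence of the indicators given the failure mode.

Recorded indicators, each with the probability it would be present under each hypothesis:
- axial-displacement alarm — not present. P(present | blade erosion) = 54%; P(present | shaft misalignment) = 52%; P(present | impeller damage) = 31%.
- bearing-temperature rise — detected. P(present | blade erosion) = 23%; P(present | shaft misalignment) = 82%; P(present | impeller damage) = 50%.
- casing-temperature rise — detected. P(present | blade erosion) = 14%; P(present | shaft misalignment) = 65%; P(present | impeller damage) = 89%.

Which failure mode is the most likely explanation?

Multiply each prior by the joint likelihood of the indicator pattern (using 1 − P(present | H) for each absent indicator):
  blade erosion: 0.39 × (1 − 0.54) × 0.23 × 0.14 = 0.0057767
  shaft misalignment: 0.29 × (1 − 0.52) × 0.82 × 0.65 = 0.074194
  impeller damage: 0.32 × (1 − 0.31) × 0.50 × 0.89 = 0.098256
The unnormalized weights sum to 0.17823.
P(blade erosion | evidence) ≈ 0.0057767 / 0.17823 ≈ 0.032
P(shaft misalignment | evidence) ≈ 0.074194 / 0.17823 ≈ 0.416
P(impeller damage | evidence) ≈ 0.098256 / 0.17823 ≈ 0.551
The largest is 0.551, so impeller damage is most probable.

impeller damage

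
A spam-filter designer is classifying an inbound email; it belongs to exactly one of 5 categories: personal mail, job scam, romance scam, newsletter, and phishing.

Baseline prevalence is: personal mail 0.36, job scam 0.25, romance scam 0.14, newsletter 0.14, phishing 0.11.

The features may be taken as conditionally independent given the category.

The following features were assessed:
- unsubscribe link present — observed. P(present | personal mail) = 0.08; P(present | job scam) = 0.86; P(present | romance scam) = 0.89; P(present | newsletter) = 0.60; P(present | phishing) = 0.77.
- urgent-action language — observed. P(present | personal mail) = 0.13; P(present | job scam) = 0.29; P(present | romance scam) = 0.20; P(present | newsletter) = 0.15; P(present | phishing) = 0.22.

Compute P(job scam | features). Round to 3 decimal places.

By Bayes' rule with conditional independence, the unnormalized weight for each hypothesis is prior × ∏ likelihoods:
  personal mail: 0.36 × 0.08 × 0.13 = 0.003744
  job scam: 0.25 × 0.86 × 0.29 = 0.06235
  romance scam: 0.14 × 0.89 × 0.20 = 0.02492
  newsletter: 0.14 × 0.60 × 0.15 = 0.0126
  phishing: 0.11 × 0.77 × 0.22 = 0.018634
Marginal likelihood of the evidence = 0.12225.
P(job scam | evidence) = 0.06235 / 0.12225 ≈ 0.510.

0.510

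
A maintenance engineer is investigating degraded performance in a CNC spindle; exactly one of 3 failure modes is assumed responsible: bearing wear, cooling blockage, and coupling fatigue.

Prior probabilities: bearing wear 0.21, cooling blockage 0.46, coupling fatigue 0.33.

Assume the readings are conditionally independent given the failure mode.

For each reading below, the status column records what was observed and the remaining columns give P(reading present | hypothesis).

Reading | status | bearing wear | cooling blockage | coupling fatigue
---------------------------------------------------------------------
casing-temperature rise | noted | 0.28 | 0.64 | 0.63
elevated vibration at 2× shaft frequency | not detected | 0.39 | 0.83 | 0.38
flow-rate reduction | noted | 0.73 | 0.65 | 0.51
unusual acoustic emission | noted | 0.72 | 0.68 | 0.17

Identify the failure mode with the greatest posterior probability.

cooling blockage

Multiply each prior by the joint likelihood of the reading pattern (using 1 − P(present | H) for each absent reading):
  bearing wear: 0.21 × 0.28 × (1 − 0.39) × 0.73 × 0.72 = 0.018852
  cooling blockage: 0.46 × 0.64 × (1 − 0.83) × 0.65 × 0.68 = 0.022121
  coupling fatigue: 0.33 × 0.63 × (1 − 0.38) × 0.51 × 0.17 = 0.011175
The unnormalized weights sum to 0.052149.
P(bearing wear | evidence) ≈ 0.018852 / 0.052149 ≈ 0.362
P(cooling blockage | evidence) ≈ 0.022121 / 0.052149 ≈ 0.424
P(coupling fatigue | evidence) ≈ 0.011175 / 0.052149 ≈ 0.214
The largest is 0.424, so cooling blockage is most probable.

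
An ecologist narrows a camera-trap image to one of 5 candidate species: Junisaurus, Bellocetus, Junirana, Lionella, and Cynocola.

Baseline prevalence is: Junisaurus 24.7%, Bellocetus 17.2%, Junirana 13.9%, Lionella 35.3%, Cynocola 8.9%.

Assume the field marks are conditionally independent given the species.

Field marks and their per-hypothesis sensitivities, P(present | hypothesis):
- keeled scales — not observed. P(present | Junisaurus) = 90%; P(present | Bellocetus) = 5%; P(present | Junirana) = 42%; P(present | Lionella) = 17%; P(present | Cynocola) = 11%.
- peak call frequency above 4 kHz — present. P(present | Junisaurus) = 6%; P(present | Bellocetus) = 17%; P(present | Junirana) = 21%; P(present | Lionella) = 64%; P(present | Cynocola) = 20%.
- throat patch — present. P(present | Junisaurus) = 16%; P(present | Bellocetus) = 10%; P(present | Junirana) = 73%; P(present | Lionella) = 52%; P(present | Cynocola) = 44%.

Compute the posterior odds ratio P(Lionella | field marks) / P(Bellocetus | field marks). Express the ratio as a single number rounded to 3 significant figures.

35.1

Unnormalized posterior weight (prior times the field mark likelihoods) for each of the two hypotheses (using 1 − P(present | H) for each absent field mark):
  Lionella: 0.353 × (1 − 0.17) × 0.64 × 0.52 = 0.097507
  Bellocetus: 0.172 × (1 − 0.05) × 0.17 × 0.10 = 0.0027778
Odds(Lionella : Bellocetus) = 0.097507 / 0.0027778 ≈ 35.1.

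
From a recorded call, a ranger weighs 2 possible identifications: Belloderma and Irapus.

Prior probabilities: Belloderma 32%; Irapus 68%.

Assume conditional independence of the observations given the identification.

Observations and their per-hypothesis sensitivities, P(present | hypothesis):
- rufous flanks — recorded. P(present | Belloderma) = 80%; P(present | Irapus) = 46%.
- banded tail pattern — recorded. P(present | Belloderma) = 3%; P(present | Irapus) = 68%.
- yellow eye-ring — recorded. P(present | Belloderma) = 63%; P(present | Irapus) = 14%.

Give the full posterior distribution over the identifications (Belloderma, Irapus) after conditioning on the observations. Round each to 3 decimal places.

By Bayes' rule with conditional independence, the unnormalized weight for each hypothesis is prior × ∏ likelihoods:
  Belloderma: 0.32 × 0.80 × 0.03 × 0.63 = 0.0048384
  Irapus: 0.68 × 0.46 × 0.68 × 0.14 = 0.029779
Normalizing constant Z = 0.0048384 + 0.029779 = 0.034617.
P(Belloderma | evidence) = 0.0048384 / 0.034617 ≈ 0.140
P(Irapus | evidence) = 0.029779 / 0.034617 ≈ 0.860

0.140, 0.860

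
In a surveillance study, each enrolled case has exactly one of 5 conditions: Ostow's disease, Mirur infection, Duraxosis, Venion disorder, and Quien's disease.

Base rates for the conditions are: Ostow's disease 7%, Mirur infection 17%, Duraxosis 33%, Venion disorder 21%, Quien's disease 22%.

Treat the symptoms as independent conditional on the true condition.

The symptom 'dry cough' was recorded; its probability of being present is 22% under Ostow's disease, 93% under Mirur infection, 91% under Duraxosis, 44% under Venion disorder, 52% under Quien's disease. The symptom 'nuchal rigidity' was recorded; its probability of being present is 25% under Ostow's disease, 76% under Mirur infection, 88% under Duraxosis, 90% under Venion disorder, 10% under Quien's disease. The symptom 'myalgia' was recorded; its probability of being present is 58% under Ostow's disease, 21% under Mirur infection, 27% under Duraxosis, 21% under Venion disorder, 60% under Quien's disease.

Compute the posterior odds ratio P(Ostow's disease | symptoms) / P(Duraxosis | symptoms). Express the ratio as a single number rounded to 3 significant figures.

The normalizing constant cancels in an odds ratio, so compute prior × likelihood for the two hypotheses only:
  Ostow's disease: 0.07 × 0.22 × 0.25 × 0.58 = 0.002233
  Duraxosis: 0.33 × 0.91 × 0.88 × 0.27 = 0.071351
Posterior odds = 0.002233 / 0.071351 ≈ 0.0313.

0.0313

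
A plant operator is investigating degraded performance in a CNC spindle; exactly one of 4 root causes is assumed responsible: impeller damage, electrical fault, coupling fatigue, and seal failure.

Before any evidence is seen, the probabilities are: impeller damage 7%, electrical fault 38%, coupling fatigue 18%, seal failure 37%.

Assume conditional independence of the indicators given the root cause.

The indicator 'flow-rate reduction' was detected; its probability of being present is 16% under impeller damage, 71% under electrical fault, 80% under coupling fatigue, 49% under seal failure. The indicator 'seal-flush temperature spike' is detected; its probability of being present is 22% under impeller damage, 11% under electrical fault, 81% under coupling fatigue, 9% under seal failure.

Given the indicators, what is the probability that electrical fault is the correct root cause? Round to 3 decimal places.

0.180

Multiply each prior by the joint likelihood of the indicator pattern:
  impeller damage: 0.07 × 0.16 × 0.22 = 0.002464
  electrical fault: 0.38 × 0.71 × 0.11 = 0.029678
  coupling fatigue: 0.18 × 0.80 × 0.81 = 0.11664
  seal failure: 0.37 × 0.49 × 0.09 = 0.016317
Normalizing constant Z = 0.002464 + 0.029678 + 0.11664 + 0.016317 = 0.1651.
P(electrical fault | evidence) = 0.029678 / 0.1651 ≈ 0.180.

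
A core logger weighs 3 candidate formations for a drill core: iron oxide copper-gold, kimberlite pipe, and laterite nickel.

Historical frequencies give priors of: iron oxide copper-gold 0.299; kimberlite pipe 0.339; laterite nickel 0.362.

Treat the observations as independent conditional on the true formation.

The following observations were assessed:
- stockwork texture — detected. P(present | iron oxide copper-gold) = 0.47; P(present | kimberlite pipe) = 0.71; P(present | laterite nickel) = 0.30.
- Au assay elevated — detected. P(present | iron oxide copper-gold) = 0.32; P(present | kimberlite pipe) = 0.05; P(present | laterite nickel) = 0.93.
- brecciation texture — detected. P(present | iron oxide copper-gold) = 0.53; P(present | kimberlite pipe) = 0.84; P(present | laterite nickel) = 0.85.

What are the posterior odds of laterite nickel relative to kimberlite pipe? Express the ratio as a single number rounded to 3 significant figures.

Unnormalized posterior weight (prior times the observation likelihoods) for each of the two hypotheses:
  laterite nickel: 0.362 × 0.30 × 0.93 × 0.85 = 0.085848
  kimberlite pipe: 0.339 × 0.71 × 0.05 × 0.84 = 0.010109
Odds(laterite nickel : kimberlite pipe) = 0.085848 / 0.010109 ≈ 8.49.

8.49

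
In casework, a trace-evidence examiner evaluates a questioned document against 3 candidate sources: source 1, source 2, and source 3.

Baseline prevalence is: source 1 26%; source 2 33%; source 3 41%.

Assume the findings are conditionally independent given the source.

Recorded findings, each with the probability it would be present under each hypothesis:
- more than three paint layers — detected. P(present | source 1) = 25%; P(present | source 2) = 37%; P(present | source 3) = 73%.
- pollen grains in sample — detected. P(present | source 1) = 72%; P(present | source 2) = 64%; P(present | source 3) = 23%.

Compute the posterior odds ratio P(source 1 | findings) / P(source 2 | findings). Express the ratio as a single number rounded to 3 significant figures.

0.599

The normalizing constant cancels in an odds ratio, so compute prior × likelihood for the two hypotheses only:
  source 1: 0.26 × 0.25 × 0.72 = 0.0468
  source 2: 0.33 × 0.37 × 0.64 = 0.078144
Odds(source 1 : source 2) = 0.0468 / 0.078144 ≈ 0.599.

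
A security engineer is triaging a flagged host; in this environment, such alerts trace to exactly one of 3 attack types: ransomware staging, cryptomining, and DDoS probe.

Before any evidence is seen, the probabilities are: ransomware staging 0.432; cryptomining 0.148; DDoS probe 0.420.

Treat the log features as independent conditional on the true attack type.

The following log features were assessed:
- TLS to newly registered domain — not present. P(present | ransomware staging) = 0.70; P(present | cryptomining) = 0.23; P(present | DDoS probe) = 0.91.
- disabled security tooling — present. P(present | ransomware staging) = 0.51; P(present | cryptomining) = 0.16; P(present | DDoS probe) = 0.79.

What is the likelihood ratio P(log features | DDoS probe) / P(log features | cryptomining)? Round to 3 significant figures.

0.577

Joint likelihood of the log feature pattern under each hypothesis (using 1 − P(present | H) for each absent log feature):
  DDoS probe: (1 − 0.91) × 0.79 = 0.0711
  cryptomining: (1 − 0.23) × 0.16 = 0.1232
Bayes factor = 0.0711 / 0.1232 ≈ 0.577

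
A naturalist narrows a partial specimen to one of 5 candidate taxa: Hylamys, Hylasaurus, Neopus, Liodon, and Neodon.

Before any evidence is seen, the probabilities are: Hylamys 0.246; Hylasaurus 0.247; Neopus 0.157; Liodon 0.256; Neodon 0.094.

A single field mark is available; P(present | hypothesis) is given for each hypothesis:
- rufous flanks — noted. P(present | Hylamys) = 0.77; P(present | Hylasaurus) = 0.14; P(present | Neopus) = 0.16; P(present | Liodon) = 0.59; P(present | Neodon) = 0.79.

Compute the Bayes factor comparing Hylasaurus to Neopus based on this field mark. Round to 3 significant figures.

Likelihood of this field mark under each hypothesis:
  Hylasaurus: 0.14
  Neopus: 0.16
Bayes factor = 0.14 / 0.16 ≈ 0.875

0.875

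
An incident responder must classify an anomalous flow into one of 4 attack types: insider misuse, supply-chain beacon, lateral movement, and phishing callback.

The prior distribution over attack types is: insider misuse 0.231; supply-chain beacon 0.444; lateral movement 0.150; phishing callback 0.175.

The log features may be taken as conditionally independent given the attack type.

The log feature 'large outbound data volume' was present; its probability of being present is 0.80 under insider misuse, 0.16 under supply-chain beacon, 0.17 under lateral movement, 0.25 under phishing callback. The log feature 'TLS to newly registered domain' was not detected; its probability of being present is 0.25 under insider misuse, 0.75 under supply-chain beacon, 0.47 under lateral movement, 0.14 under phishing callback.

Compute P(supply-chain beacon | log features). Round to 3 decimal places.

0.086

For each hypothesis, the unnormalized posterior weight is prior × product of the log feature likelihoods (using 1 − P(present | H) for each absent log feature):
  insider misuse: 0.231 × 0.80 × (1 − 0.25) = 0.1386
  supply-chain beacon: 0.444 × 0.16 × (1 − 0.75) = 0.01776
  lateral movement: 0.150 × 0.17 × (1 − 0.47) = 0.013515
  phishing callback: 0.175 × 0.25 × (1 − 0.14) = 0.037625
Marginal likelihood of the evidence = 0.2075.
P(supply-chain beacon | evidence) = 0.01776 / 0.2075 ≈ 0.086.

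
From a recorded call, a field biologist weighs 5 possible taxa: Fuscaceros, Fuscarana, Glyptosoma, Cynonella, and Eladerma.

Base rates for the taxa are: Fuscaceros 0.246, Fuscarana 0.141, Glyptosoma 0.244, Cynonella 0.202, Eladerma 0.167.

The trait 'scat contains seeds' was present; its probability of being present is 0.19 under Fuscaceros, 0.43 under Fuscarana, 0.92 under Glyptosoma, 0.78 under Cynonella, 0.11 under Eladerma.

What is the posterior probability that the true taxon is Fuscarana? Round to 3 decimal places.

By Bayes' rule, the unnormalized weight for each hypothesis is prior × likelihood:
  Fuscaceros: 0.246 × 0.19 = 0.04674
  Fuscarana: 0.141 × 0.43 = 0.06063
  Glyptosoma: 0.244 × 0.92 = 0.22448
  Cynonella: 0.202 × 0.78 = 0.15756
  Eladerma: 0.167 × 0.11 = 0.01837
The unnormalized weights sum to 0.50778.
P(Fuscarana | evidence) = 0.06063 / 0.50778 ≈ 0.119.

0.119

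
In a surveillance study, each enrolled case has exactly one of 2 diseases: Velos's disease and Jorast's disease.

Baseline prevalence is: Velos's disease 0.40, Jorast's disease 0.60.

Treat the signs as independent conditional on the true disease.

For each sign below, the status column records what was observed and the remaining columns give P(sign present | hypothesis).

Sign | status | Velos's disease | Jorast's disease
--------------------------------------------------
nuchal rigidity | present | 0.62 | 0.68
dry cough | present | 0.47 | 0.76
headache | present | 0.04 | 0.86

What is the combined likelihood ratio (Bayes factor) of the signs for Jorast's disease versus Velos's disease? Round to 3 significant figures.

The Bayes factor is the ratio of the joint likelihoods of the sign pattern under the two hypotheses.
  Jorast's disease: 0.68 × 0.76 × 0.86 = 0.44445
  Velos's disease: 0.62 × 0.47 × 0.04 = 0.011656
Bayes factor = 0.44445 / 0.011656 ≈ 38.1

38.1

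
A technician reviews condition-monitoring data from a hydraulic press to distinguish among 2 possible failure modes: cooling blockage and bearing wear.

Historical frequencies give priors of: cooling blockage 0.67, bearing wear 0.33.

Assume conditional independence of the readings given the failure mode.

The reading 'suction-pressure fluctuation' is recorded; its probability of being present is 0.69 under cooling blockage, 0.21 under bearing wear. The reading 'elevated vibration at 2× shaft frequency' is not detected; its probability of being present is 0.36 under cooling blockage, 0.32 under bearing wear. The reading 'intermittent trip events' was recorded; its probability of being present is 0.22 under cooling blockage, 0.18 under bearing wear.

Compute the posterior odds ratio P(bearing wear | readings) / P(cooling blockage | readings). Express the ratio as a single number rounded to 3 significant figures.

0.130

Posterior odds equal prior odds times the likelihood ratio; only the two competing hypotheses matter (using 1 − P(present | H) for each absent reading).
  bearing wear: 0.33 × 0.21 × (1 − 0.32) × 0.18 = 0.0084823
  cooling blockage: 0.67 × 0.69 × (1 − 0.36) × 0.22 = 0.065092
Odds(bearing wear : cooling blockage) = 0.0084823 / 0.065092 ≈ 0.130.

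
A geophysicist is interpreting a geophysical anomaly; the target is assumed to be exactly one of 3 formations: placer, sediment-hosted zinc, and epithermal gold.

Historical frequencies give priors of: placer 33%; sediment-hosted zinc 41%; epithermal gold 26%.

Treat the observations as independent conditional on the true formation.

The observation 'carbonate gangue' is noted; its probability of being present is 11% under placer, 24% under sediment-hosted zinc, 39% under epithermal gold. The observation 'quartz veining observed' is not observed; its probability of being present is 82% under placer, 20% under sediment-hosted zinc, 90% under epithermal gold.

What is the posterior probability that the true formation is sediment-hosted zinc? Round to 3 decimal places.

0.825

By Bayes' rule with conditional independence, the unnormalized weight for each hypothesis is prior × ∏ likelihoods (using 1 − P(present | H) for each absent observation):
  placer: 0.33 × 0.11 × (1 − 0.82) = 0.006534
  sediment-hosted zinc: 0.41 × 0.24 × (1 − 0.20) = 0.07872
  epithermal gold: 0.26 × 0.39 × (1 − 0.90) = 0.01014
The unnormalized weights sum to 0.095394.
P(sediment-hosted zinc | evidence) = 0.07872 / 0.095394 ≈ 0.825.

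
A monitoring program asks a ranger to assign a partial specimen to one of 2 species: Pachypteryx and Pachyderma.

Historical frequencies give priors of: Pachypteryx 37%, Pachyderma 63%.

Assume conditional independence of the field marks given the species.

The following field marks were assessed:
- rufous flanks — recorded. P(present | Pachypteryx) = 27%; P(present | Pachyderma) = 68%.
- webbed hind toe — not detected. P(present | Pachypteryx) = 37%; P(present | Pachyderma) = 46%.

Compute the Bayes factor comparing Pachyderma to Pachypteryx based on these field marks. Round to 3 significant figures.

Take the product of per-field mark likelihoods under each hypothesis (using 1 − P(present | H) for each absent field mark), then divide.
  Pachyderma: 0.68 × (1 − 0.46) = 0.3672
  Pachypteryx: 0.27 × (1 − 0.37) = 0.1701
Bayes factor = 0.3672 / 0.1701 ≈ 2.16

2.16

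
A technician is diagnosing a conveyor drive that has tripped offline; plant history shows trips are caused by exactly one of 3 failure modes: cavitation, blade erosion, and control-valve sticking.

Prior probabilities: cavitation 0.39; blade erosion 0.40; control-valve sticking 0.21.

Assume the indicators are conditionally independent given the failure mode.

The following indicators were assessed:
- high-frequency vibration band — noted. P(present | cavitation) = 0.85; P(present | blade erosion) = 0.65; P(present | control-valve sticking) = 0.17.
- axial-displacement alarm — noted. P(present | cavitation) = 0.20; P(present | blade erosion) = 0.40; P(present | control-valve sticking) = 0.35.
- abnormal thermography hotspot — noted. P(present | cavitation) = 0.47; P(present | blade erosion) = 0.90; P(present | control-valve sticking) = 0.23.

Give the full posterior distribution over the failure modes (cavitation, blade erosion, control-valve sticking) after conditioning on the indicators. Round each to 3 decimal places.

0.244, 0.733, 0.023

Multiply each prior by the joint likelihood of the indicator pattern:
  cavitation: 0.39 × 0.85 × 0.20 × 0.47 = 0.031161
  blade erosion: 0.40 × 0.65 × 0.40 × 0.90 = 0.0936
  control-valve sticking: 0.21 × 0.17 × 0.35 × 0.23 = 0.0028739
Normalizing constant Z = 0.031161 + 0.0936 + 0.0028739 = 0.12763.
P(cavitation | evidence) = 0.031161 / 0.12763 ≈ 0.244
P(blade erosion | evidence) = 0.0936 / 0.12763 ≈ 0.733
P(control-valve sticking | evidence) = 0.0028739 / 0.12763 ≈ 0.023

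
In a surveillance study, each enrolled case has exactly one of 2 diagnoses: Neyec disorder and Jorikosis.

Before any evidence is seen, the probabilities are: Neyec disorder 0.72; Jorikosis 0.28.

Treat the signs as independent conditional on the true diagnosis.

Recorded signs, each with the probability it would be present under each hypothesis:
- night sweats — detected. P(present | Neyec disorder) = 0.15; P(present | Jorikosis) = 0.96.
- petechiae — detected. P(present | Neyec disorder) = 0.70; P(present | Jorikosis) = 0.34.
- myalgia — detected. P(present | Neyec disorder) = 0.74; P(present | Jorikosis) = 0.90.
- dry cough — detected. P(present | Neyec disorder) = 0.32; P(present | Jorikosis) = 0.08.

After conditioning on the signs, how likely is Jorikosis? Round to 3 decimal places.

0.269

By Bayes' rule with conditional independence, the unnormalized weight for each hypothesis is prior × ∏ likelihoods:
  Neyec disorder: 0.72 × 0.15 × 0.70 × 0.74 × 0.32 = 0.017902
  Jorikosis: 0.28 × 0.96 × 0.34 × 0.90 × 0.08 = 0.0065802
Marginal likelihood of the evidence = 0.024482.
P(Jorikosis | evidence) = 0.0065802 / 0.024482 ≈ 0.269.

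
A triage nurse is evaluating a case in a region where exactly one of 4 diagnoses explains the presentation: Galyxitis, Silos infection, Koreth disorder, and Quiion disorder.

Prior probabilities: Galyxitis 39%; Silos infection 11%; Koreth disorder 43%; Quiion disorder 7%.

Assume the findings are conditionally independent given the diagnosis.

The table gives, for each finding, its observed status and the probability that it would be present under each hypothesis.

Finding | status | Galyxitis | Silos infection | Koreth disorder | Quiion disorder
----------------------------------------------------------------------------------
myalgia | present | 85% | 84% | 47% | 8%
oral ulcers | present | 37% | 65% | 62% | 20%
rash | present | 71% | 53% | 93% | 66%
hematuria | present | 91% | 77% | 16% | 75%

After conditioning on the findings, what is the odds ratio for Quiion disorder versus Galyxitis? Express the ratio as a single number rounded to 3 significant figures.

0.00700

Posterior odds equal prior odds times the likelihood ratio; only the two competing hypotheses matter.
  Quiion disorder: 0.07 × 0.08 × 0.20 × 0.66 × 0.75 = 0.0005544
  Galyxitis: 0.39 × 0.85 × 0.37 × 0.71 × 0.91 = 0.079247
Odds(Quiion disorder : Galyxitis) = 0.0005544 / 0.079247 ≈ 0.00700.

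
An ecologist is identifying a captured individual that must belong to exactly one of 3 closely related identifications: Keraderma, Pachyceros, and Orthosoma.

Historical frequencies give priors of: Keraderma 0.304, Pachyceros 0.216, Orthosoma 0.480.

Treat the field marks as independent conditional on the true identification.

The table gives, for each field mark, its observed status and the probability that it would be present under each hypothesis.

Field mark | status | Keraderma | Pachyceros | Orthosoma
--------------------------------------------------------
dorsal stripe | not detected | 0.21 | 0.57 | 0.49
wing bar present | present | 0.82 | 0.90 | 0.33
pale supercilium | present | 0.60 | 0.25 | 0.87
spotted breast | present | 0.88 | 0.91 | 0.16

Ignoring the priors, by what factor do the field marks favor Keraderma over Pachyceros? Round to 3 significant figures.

The Bayes factor is the ratio of the joint likelihoods of the field mark pattern under the two hypotheses (using 1 − P(present | H) for each absent field mark).
  Keraderma: (1 − 0.21) × 0.82 × 0.60 × 0.88 = 0.34204
  Pachyceros: (1 − 0.57) × 0.90 × 0.25 × 0.91 = 0.088043
Bayes factor = 0.34204 / 0.088043 ≈ 3.88

3.88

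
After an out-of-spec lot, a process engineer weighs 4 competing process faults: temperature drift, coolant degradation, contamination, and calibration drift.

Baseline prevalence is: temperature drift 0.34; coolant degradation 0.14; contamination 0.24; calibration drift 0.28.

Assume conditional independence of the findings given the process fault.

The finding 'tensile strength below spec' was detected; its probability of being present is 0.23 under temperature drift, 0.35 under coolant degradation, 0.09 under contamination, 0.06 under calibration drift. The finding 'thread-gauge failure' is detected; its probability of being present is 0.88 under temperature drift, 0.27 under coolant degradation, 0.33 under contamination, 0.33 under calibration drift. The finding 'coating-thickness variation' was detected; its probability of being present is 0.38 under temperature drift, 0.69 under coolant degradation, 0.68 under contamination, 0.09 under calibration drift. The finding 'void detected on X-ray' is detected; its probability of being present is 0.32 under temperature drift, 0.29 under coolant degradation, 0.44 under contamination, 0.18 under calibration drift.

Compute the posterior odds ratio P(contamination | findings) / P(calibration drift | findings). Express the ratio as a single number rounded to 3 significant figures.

23.7

Posterior odds equal prior odds times the likelihood ratio; only the two competing hypotheses matter.
  contamination: 0.24 × 0.09 × 0.33 × 0.68 × 0.44 = 0.0021327
  calibration drift: 0.28 × 0.06 × 0.33 × 0.09 × 0.18 = 8.9813e-05
Posterior odds = 0.0021327 / 8.9813e-05 ≈ 23.7.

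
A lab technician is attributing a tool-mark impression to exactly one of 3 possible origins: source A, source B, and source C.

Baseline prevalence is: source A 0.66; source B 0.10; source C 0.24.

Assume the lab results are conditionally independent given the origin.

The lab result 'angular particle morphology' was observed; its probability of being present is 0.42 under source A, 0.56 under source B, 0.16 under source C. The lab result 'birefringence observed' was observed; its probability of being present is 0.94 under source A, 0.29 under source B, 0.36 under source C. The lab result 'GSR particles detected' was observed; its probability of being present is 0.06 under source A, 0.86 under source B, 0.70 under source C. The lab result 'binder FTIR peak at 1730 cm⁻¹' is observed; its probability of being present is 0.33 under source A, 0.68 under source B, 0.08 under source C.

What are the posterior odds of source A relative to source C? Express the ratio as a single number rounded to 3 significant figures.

The normalizing constant cancels in an odds ratio, so compute prior × likelihood for the two hypotheses only:
  source A: 0.66 × 0.42 × 0.94 × 0.06 × 0.33 = 0.0051592
  source C: 0.24 × 0.16 × 0.36 × 0.70 × 0.08 = 0.00077414
Odds(source A : source C) = 0.0051592 / 0.00077414 ≈ 6.66.

6.66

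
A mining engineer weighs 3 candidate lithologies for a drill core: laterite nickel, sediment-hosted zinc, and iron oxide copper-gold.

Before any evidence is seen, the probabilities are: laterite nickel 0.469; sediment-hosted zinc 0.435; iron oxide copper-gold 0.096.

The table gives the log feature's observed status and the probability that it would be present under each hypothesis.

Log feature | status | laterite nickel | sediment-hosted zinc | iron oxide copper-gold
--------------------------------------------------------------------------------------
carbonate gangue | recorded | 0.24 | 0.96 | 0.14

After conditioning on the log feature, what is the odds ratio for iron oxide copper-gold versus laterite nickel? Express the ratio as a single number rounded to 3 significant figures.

0.119

Unnormalized posterior weight (prior times the log feature likelihood) for each of the two hypotheses:
  iron oxide copper-gold: 0.096 × 0.14 = 0.01344
  laterite nickel: 0.469 × 0.24 = 0.11256
Odds(iron oxide copper-gold : laterite nickel) = 0.01344 / 0.11256 ≈ 0.119.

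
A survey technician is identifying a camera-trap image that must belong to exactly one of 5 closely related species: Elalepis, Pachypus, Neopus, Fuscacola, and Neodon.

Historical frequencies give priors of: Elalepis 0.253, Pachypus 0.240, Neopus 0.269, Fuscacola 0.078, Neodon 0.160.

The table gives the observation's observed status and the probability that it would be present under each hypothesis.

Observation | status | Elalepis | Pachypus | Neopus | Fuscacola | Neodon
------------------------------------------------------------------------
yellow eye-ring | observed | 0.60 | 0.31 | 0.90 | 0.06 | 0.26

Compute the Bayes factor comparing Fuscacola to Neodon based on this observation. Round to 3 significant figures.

0.231

Likelihood of this observation under each hypothesis:
  Fuscacola: 0.06
  Neodon: 0.26
Bayes factor = 0.06 / 0.26 ≈ 0.231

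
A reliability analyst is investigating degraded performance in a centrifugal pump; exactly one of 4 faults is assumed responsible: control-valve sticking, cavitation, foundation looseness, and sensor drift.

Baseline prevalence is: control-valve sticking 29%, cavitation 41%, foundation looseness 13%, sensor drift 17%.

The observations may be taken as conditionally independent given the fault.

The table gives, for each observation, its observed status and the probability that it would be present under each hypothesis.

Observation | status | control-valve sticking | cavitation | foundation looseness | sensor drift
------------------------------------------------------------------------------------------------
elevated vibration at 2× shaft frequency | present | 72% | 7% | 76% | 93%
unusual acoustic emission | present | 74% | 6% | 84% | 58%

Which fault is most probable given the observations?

By Bayes' rule with conditional independence, the unnormalized weight for each hypothesis is prior × ∏ likelihoods:
  control-valve sticking: 0.29 × 0.72 × 0.74 = 0.15451
  cavitation: 0.41 × 0.07 × 0.06 = 0.001722
  foundation looseness: 0.13 × 0.76 × 0.84 = 0.082992
  sensor drift: 0.17 × 0.93 × 0.58 = 0.091698
The unnormalized weights sum to 0.33092.
P(control-valve sticking | evidence) ≈ 0.15451 / 0.33092 ≈ 0.467
P(cavitation | evidence) ≈ 0.001722 / 0.33092 ≈ 0.005
P(foundation looseness | evidence) ≈ 0.082992 / 0.33092 ≈ 0.251
P(sensor drift | evidence) ≈ 0.091698 / 0.33092 ≈ 0.277
The largest is 0.467, so control-valve sticking is most probable.

control-valve sticking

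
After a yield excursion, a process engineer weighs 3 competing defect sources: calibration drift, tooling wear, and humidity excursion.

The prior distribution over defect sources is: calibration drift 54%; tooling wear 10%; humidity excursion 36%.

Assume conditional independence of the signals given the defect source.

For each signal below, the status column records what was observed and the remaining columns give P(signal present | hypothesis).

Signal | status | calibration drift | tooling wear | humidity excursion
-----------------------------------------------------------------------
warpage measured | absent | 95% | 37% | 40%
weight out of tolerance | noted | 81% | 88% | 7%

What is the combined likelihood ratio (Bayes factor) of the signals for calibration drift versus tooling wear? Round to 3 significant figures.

Joint likelihood of the signal pattern under each hypothesis (using 1 − P(present | H) for each absent signal):
  calibration drift: (1 − 0.95) × 0.81 = 0.0405
  tooling wear: (1 − 0.37) × 0.88 = 0.5544
Bayes factor = 0.0405 / 0.5544 ≈ 0.0731

0.0731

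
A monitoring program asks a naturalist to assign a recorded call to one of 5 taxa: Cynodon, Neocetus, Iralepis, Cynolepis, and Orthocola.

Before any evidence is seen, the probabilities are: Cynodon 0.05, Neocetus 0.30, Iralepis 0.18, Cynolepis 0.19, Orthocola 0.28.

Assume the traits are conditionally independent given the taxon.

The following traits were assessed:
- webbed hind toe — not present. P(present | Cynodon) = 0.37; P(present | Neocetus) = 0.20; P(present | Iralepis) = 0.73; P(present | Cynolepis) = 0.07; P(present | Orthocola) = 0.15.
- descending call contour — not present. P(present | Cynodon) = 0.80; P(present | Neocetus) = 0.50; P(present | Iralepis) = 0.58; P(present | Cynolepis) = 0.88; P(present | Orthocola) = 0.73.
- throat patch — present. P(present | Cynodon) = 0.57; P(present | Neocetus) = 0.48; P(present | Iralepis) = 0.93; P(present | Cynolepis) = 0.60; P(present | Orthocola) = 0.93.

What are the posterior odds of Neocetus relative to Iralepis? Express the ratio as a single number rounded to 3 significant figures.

Posterior odds equal prior odds times the likelihood ratio; only the two competing hypotheses matter (using 1 − P(present | H) for each absent trait).
  Neocetus: 0.30 × (1 − 0.20) × (1 − 0.50) × 0.48 = 0.0576
  Iralepis: 0.18 × (1 − 0.73) × (1 − 0.58) × 0.93 = 0.018983
Posterior odds = 0.0576 / 0.018983 ≈ 3.03.

3.03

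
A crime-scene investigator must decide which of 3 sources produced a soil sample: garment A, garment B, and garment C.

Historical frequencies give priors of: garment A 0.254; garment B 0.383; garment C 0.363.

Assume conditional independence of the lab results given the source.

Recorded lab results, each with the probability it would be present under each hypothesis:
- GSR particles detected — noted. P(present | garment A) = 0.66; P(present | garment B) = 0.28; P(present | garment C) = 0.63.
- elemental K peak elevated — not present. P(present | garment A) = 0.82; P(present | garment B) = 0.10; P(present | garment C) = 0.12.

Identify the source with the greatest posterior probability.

garment C

By Bayes' rule with conditional independence, the unnormalized weight for each hypothesis is prior × ∏ likelihoods (using 1 − P(present | H) for each absent lab result):
  garment A: 0.254 × 0.66 × (1 − 0.82) = 0.030175
  garment B: 0.383 × 0.28 × (1 − 0.10) = 0.096516
  garment C: 0.363 × 0.63 × (1 − 0.12) = 0.20125
The unnormalized weights sum to 0.32794.
P(garment A | evidence) ≈ 0.030175 / 0.32794 ≈ 0.092
P(garment B | evidence) ≈ 0.096516 / 0.32794 ≈ 0.294
P(garment C | evidence) ≈ 0.20125 / 0.32794 ≈ 0.614
The largest is 0.614, so garment C is most probable.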